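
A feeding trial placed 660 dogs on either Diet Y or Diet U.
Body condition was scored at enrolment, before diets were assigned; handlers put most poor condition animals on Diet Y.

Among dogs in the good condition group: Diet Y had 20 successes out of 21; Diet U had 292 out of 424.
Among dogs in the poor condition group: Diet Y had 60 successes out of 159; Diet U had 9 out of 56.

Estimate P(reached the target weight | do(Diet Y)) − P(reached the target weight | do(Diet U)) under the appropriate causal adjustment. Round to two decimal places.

Starting body condition is set before the diet has any effect — it is not caused by the diet — and it independently drives the outcome. That makes it a confounder, so the causal comparison is within starting body condition levels.
Adjusting over the population distribution of starting body condition: 0.674·(0.952−0.689) + 0.326·(0.377−0.161) = +0.248.

+0.25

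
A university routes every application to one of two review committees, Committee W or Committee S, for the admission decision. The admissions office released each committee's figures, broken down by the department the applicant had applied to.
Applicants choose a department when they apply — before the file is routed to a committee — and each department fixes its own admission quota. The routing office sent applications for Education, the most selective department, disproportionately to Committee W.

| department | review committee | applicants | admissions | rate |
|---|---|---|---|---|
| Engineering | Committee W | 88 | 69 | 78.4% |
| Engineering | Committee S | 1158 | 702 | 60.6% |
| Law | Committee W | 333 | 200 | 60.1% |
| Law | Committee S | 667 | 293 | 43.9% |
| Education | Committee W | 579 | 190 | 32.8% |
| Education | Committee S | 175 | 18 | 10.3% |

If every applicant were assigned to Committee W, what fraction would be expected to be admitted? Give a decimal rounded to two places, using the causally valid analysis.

Department differs across review committees for reasons unrelated to any effect of the review committee itself, and it separately predicts the outcome — a classic confounder. We must compare within department levels.
Standardising Committee W to the population department mix: 0.415·69/88 + 0.333·200/333 + 0.251·190/579 = 0.608.

0.61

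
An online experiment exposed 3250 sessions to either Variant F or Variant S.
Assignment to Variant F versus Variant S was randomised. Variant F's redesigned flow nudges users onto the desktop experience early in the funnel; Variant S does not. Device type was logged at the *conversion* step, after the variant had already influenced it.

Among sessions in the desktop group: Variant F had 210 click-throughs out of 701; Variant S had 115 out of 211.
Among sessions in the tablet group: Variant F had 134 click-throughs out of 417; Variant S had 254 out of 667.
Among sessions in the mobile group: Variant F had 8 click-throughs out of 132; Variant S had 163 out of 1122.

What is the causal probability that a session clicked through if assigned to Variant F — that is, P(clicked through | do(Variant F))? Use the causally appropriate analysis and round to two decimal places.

Device type is downstream of the variant. One should not condition on a consequence of treatment, so the overall rates are the right comparison.
So P(outcome | do(Variant F)) is just the pooled rate for Variant F: 352/1250 = 0.282.

0.28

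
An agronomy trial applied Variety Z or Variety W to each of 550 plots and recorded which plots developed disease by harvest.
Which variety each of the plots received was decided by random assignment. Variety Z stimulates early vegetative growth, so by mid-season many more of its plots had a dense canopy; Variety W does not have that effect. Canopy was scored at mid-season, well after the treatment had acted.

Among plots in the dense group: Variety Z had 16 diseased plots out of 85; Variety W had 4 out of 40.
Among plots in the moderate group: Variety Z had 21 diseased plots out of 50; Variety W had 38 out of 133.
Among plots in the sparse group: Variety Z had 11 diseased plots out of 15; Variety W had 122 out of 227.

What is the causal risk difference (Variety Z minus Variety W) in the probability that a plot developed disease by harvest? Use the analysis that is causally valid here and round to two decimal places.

-0.09

Variety W is lower inside every mid-season canopy stratum but Variety Z is lower in aggregate. Whether to stratify depends on how mid-season canopy relates to the variety.
Because the variety influences mid-season canopy, mid-season canopy is a post-treatment mediator, not a confounder. Stratifying on it would bias the estimate; the causal effect is the crude pooled difference.
The causal difference is the pooled difference: 0.320 − 0.410 = -0.090.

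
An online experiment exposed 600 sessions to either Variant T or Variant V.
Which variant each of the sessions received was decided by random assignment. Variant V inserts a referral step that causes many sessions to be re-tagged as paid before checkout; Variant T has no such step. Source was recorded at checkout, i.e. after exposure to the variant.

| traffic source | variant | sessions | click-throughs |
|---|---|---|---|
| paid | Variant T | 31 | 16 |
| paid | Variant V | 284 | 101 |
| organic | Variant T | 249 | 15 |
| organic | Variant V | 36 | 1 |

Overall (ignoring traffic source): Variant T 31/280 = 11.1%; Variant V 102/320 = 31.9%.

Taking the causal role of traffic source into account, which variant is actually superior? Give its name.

Variant V

Traffic source is downstream of the variant. One should not condition on a consequence of treatment, so the overall rates are the right comparison.
Pooled: Variant T 11.1% vs Variant V 31.9%; Variant V is higher overall.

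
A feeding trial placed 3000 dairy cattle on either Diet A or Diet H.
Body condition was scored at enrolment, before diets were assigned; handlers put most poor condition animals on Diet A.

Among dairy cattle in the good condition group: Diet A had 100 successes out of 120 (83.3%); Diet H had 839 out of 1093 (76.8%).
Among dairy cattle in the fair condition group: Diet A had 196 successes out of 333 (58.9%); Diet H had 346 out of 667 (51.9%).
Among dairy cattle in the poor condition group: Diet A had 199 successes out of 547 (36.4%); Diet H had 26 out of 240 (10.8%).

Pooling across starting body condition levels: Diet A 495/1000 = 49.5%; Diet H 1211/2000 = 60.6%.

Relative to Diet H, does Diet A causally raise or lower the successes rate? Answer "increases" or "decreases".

increases

The stratified and pooled comparisons disagree (Diet A wins within each starting body condition; Diet H wins overall), so the answer turns on the causal role of starting body condition.
Nothing the diet does changes starting body condition; the imbalance is an allocation artefact. With starting body condition also predicting the outcome, the pooled figure is confounded, and the within-stratum comparison is the causal one.
Within each level — good condition: 83.3% vs 76.8%; fair condition: 58.9% vs 51.9%; poor condition: 36.4% vs 10.8% — Diet A is higher every time.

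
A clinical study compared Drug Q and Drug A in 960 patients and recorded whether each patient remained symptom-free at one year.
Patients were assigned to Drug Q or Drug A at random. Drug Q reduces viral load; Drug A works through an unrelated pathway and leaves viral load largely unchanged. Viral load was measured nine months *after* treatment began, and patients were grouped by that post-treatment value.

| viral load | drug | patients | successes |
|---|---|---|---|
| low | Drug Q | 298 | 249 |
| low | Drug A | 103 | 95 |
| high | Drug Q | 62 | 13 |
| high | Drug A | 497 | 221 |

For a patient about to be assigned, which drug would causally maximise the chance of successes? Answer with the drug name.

Viral load is downstream of the drug. One should not condition on a consequence of treatment, so the overall rates are the right comparison.
Pooled: Drug Q 72.8% vs Drug A 52.7%; Drug Q is higher overall.

Drug Q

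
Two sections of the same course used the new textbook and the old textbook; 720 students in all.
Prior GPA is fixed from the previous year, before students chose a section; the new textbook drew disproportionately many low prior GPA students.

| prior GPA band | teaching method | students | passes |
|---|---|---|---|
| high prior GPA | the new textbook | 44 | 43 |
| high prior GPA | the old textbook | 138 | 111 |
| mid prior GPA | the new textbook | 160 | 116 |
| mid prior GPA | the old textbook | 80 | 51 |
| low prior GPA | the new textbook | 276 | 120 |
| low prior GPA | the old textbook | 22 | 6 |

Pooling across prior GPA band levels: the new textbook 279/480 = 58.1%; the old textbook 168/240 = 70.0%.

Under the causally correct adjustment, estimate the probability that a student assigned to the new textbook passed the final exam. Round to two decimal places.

0.67

the new textbook is higher inside every prior GPA band stratum but the old textbook is higher in aggregate. Whether to stratify depends on how prior GPA band relates to the teaching method.
The imbalance in prior GPA band arose from how students were allocated, not from anything the teaching method did; and prior GPA band independently affects the outcome. The pooled gap is confounded — condition on prior GPA band.
Standardising the new textbook to the population prior GPA band mix: 0.253·43/44 + 0.333·116/160 + 0.414·120/276 = 0.669.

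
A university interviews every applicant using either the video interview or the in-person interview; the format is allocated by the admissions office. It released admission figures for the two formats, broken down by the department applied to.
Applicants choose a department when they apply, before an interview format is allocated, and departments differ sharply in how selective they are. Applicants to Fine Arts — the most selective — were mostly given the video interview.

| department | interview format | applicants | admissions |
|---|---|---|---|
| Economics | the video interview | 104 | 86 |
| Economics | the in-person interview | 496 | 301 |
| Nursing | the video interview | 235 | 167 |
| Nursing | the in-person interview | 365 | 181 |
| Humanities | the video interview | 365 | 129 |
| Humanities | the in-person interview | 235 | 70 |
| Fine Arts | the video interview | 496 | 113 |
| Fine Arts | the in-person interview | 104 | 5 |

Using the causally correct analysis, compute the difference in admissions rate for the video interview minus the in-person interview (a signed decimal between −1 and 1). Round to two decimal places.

+0.17

Here department is a common cause — it drives both which interview format a case falls under and the outcome. The crude comparison mixes populations; the stratum-specific rates are the causally relevant ones.
Adjusting over the population distribution of department: 0.250·(0.827−0.607) + 0.250·(0.711−0.496) + 0.250·(0.353−0.298) + 0.250·(0.228−0.048) = +0.168.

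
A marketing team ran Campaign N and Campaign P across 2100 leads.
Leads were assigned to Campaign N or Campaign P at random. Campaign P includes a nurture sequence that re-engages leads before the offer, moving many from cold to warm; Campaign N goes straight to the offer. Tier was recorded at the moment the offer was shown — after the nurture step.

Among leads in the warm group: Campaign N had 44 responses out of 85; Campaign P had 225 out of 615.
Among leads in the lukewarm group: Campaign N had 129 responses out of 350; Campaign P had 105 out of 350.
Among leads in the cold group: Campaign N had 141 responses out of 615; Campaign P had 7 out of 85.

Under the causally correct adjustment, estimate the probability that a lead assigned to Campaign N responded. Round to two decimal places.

0.30

The stratified and pooled comparisons disagree (Campaign N wins within each engagement tier; Campaign P wins overall), so the answer turns on the causal role of engagement tier.
The distribution of engagement tier is itself part of what the campaign does — it is an intermediate outcome. Holding it fixed would remove that part of the effect; the total effect is the pooled difference.
So P(outcome | do(Campaign N)) is just the pooled rate for Campaign N: 314/1050 = 0.299.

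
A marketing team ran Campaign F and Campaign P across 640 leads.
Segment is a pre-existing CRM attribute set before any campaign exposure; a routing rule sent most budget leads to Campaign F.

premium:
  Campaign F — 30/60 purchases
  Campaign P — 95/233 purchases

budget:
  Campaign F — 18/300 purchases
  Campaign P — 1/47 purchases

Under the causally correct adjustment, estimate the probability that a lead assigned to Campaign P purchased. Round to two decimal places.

0.20

Customer segment is set before the campaign has any effect — it is not caused by the campaign — and it independently drives the outcome. That makes it a confounder, so the causal comparison is within customer segment levels.
Standardising Campaign P to the population customer segment mix: 0.458·95/233 + 0.542·1/47 = 0.198.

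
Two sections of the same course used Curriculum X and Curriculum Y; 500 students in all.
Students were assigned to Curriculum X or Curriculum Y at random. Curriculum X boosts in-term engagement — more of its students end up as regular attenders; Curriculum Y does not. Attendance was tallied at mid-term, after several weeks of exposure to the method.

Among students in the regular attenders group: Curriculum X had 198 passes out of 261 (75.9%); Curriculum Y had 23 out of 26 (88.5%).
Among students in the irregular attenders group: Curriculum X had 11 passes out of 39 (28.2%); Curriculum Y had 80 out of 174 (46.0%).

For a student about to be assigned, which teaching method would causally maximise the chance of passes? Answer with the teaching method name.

Curriculum X

Curriculum Y is higher inside every mid-term attendance stratum but Curriculum X is higher in aggregate. Whether to stratify depends on how mid-term attendance relates to the teaching method.
Mid-term attendance here is a post-treatment variable shaped by the teaching method; conditioning on it would introduce bias rather than remove it. The overall comparison is the causal one.
Pooled: Curriculum X 69.7% vs Curriculum Y 51.5%; Curriculum X is higher overall.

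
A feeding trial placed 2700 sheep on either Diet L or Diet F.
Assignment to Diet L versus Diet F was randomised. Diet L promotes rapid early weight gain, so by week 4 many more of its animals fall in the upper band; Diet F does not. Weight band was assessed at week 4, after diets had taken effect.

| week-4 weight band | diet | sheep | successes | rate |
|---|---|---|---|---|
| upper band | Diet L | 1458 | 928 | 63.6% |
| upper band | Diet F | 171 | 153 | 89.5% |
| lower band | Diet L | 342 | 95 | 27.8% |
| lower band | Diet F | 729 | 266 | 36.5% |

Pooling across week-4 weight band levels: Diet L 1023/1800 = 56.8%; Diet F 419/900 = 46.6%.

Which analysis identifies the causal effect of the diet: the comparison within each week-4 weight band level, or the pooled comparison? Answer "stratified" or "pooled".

pooled

Because the diet influences week-4 weight band, week-4 weight band is a post-treatment mediator, not a confounder. Stratifying on it would bias the estimate; the causal effect is the crude pooled difference.
Pooled: Diet L 56.8% vs Diet F 46.6%; Diet L is higher overall.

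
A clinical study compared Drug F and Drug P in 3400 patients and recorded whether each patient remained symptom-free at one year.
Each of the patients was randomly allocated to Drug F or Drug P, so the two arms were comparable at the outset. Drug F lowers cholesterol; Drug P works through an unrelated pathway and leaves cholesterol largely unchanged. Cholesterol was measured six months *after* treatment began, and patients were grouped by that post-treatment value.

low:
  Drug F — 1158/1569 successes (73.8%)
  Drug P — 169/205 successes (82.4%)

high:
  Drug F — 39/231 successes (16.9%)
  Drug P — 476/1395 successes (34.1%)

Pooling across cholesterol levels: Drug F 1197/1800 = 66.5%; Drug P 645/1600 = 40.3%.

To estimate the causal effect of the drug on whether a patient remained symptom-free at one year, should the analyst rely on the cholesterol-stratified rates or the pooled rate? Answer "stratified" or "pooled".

pooled

Within every cholesterol level Drug P has the higher rate, yet pooled Drug F does — Simpson's reversal.
Cholesterol lies on the pathway drug → cholesterol → outcome, so adjusting for it blocks the indirect effect. For the total causal effect of drug, use the unadjusted pooled rates.
Pooled: Drug F 66.5% vs Drug P 40.3%; Drug F is higher overall.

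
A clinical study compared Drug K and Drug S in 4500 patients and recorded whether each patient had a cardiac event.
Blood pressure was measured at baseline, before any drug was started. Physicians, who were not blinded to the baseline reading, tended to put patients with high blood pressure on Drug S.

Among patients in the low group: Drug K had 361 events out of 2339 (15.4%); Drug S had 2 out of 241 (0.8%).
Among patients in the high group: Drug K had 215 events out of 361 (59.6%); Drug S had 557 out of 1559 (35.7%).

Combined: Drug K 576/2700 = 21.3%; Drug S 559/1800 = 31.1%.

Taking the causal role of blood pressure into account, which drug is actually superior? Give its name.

Drug S

The blood pressure-specific comparison favours Drug S throughout, but the pooled figures favour Drug K. The question is whether to condition on blood pressure.
Blood pressure differs across drugs for reasons unrelated to any effect of the drug itself, and it separately predicts the outcome — a classic confounder. We must compare within blood pressure levels.
Within each level — low: 15.4% vs 0.8%; high: 59.6% vs 35.7% — Drug S is lower every time.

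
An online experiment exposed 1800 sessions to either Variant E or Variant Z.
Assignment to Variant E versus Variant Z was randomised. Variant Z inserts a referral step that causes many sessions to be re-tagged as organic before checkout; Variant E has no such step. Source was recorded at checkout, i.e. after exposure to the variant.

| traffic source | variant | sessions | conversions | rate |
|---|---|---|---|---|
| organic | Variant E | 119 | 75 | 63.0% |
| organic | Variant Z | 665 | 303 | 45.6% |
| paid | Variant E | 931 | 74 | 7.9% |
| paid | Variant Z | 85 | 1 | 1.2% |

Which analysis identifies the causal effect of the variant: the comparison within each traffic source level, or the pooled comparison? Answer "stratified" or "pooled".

pooled

The distribution of traffic source is itself part of what the variant does — it is an intermediate outcome. Holding it fixed would remove that part of the effect; the total effect is the pooled difference.
Pooled: Variant E 14.2% vs Variant Z 40.5%; Variant Z is higher overall.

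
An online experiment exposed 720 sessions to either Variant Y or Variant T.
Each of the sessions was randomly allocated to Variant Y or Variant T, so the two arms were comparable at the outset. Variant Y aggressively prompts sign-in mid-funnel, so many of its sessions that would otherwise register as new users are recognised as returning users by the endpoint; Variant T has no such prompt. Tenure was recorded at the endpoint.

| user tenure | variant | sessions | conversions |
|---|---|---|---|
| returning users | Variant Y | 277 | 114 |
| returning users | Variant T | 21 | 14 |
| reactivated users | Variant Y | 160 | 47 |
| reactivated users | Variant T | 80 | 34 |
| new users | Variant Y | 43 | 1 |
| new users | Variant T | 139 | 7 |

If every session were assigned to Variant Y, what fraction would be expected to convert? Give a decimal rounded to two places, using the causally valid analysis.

The user tenure-specific comparison favours Variant T throughout, but the pooled figures favour Variant Y. The question is whether to condition on user tenure.
User tenure here is a post-treatment variable shaped by the variant; conditioning on it would introduce bias rather than remove it. The overall comparison is the causal one.
So P(outcome | do(Variant Y)) is just the pooled rate for Variant Y: 162/480 = 0.338.

0.34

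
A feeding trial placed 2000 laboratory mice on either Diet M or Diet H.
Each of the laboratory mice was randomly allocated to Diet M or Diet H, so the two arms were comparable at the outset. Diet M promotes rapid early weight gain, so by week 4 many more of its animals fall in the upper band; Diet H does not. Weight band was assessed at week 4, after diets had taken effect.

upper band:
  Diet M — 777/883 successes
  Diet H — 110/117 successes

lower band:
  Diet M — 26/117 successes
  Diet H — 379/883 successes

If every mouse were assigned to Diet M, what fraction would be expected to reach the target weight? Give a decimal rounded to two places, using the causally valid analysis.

0.80

Week-4 weight band is recorded after the diet and is itself shifted by it — it sits on the causal path from diet to outcome. Conditioning on a mediator would strip out part of the effect we want; the pooled comparison gives the total causal effect.
So P(outcome | do(Diet M)) is just the pooled rate for Diet M: 803/1000 = 0.803.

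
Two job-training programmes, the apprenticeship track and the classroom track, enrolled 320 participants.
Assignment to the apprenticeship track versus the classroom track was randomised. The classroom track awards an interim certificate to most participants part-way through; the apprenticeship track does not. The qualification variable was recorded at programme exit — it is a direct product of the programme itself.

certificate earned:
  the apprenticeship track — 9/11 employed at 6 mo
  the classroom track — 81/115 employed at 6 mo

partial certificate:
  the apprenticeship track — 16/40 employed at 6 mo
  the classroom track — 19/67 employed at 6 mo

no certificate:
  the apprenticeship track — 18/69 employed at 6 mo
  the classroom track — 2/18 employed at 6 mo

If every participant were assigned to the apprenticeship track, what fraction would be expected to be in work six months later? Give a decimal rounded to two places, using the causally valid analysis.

The qualification attained during the programme-specific comparison favours the apprenticeship track throughout, but the pooled figures favour the classroom track. The question is whether to condition on qualification attained during the programme.
Qualification attained during the programme is downstream of the programme. One should not condition on a consequence of treatment, so the overall rates are the right comparison.
So P(outcome | do(the apprenticeship track)) is just the pooled rate for the apprenticeship track: 43/120 = 0.358.

0.36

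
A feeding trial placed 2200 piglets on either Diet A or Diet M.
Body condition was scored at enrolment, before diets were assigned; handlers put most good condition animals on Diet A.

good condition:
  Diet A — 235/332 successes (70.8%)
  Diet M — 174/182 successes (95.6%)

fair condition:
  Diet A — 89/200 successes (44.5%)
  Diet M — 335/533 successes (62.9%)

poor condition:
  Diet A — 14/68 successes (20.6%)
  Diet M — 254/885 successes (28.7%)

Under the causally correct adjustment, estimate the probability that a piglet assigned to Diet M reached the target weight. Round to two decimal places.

0.56

Starting body condition is set before the diet has any effect — it is not caused by the diet — and it independently drives the outcome. That makes it a confounder, so the causal comparison is within starting body condition levels.
Standardising Diet M to the population starting body condition mix: 0.234·174/182 + 0.333·335/533 + 0.433·254/885 = 0.557.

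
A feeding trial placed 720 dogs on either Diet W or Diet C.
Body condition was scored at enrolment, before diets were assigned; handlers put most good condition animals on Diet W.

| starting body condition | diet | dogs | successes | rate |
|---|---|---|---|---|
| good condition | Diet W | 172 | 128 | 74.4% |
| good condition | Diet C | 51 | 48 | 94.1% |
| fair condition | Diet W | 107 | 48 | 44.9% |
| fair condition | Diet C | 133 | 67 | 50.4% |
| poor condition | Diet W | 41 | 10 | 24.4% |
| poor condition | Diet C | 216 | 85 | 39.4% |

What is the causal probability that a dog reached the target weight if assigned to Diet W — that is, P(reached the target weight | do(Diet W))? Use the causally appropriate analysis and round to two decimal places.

Starting body condition satisfies the back-door criterion: it is not a descendant of the diet, and it blocks the spurious path from diet to outcome. Adjusting for it (i.e., using the within-starting body condition rates) gives the causal effect.
Standardising Diet W to the population starting body condition mix: 0.310·128/172 + 0.333·48/107 + 0.357·10/41 = 0.467.

0.47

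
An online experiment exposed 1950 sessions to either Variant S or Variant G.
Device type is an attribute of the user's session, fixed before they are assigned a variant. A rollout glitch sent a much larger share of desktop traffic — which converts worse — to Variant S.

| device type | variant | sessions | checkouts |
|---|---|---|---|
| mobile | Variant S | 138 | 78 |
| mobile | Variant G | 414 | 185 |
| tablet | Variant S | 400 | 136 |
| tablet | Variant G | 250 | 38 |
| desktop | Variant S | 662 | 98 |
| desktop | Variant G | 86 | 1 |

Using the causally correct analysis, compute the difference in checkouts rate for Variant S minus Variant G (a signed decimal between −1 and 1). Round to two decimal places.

Variant S is higher inside every device type stratum but Variant G is higher in aggregate. Whether to stratify depends on how device type relates to the variant.
Device type is set before the variant has any effect — it is not caused by the variant — and it independently drives the outcome. That makes it a confounder, so the causal comparison is within device type levels.
Adjusting over the population distribution of device type: 0.283·(0.565−0.447) + 0.333·(0.340−0.152) + 0.384·(0.148−0.012) = +0.148.

+0.15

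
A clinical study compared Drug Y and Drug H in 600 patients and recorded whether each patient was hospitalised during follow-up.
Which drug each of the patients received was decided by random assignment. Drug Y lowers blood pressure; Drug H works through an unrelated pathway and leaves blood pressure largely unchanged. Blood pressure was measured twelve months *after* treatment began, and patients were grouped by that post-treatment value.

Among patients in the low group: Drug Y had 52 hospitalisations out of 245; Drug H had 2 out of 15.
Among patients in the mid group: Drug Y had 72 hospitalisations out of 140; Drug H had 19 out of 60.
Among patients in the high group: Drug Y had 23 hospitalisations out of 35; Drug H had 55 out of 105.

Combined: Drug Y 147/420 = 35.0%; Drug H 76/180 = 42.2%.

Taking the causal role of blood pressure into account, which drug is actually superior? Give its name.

Drug Y

Because the drug influences blood pressure, blood pressure is a post-treatment mediator, not a confounder. Stratifying on it would bias the estimate; the causal effect is the crude pooled difference.
Pooled: Drug Y 35.0% vs Drug H 42.2%; Drug Y is lower overall.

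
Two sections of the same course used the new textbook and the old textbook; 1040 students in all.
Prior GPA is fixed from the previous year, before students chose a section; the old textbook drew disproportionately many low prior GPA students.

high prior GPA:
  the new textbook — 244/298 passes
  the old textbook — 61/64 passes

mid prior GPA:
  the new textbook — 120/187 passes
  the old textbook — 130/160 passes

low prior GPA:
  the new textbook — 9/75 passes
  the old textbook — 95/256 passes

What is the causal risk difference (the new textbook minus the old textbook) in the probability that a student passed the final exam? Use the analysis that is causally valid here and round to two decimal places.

-0.18

Within every prior GPA band level the old textbook has the higher rate, yet pooled the new textbook does — Simpson's reversal.
Nothing the teaching method does changes prior GPA band; the imbalance is an allocation artefact. With prior GPA band also predicting the outcome, the pooled figure is confounded, and the within-stratum comparison is the causal one.
Adjusting over the population distribution of prior GPA band: 0.348·(0.819−0.953) + 0.334·(0.642−0.812) + 0.318·(0.120−0.371) = -0.184.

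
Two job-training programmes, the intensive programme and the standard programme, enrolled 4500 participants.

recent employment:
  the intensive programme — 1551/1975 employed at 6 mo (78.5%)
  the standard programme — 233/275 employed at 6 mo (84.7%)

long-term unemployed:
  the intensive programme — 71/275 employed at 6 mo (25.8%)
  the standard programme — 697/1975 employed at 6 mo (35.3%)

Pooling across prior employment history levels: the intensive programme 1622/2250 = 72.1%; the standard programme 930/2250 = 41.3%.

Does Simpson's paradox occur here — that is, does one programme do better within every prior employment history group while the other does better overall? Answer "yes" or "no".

yes

Within each prior employment history level (recent employment 78.5% vs 84.7%; long-term unemployed 25.8% vs 35.3%), the standard programme has the higher rate every time. Pooled: 72.1% vs 41.3% — the intensive programme has the higher rate overall. The two comparisons disagree.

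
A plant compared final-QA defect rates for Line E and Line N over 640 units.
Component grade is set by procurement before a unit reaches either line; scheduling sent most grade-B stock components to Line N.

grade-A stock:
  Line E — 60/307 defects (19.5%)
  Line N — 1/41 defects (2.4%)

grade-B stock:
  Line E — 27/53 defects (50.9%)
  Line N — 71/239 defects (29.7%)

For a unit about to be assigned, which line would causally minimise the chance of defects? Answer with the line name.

Line N

Line N is lower inside every component grade stratum but Line E is lower in aggregate. Whether to stratify depends on how component grade relates to the line.
Nothing the line does changes component grade; the imbalance is an allocation artefact. With component grade also predicting the outcome, the pooled figure is confounded, and the within-stratum comparison is the causal one.
Within each level — grade-A stock: 19.5% vs 2.4%; grade-B stock: 50.9% vs 29.7% — Line N is lower every time.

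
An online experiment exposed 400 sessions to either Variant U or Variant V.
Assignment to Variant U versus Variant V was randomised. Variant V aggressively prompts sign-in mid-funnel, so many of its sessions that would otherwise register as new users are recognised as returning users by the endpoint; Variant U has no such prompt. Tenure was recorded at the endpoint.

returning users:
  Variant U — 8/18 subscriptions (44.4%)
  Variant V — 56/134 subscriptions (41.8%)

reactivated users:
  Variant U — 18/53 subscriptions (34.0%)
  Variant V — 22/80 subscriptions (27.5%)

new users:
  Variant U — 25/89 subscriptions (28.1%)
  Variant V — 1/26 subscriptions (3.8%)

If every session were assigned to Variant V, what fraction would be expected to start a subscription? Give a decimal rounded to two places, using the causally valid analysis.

The user tenure-specific comparison favours Variant U throughout, but the pooled figures favour Variant V. The question is whether to condition on user tenure.
User tenure lies on the pathway variant → user tenure → outcome, so adjusting for it blocks the indirect effect. For the total causal effect of variant, use the unadjusted pooled rates.
So P(outcome | do(Variant V)) is just the pooled rate for Variant V: 79/240 = 0.329.

0.33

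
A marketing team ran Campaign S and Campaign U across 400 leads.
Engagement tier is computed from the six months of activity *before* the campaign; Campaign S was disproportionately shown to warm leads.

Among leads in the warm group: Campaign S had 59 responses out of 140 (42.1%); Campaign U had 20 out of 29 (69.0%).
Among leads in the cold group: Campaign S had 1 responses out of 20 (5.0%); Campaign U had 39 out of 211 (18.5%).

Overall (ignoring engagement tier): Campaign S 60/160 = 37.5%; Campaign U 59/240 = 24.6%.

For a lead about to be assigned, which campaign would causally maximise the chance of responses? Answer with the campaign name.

Campaign U

The engagement tier-specific comparison favours Campaign U throughout, but the pooled figures favour Campaign S. The question is whether to condition on engagement tier.
Engagement tier satisfies the back-door criterion: it is not a descendant of the campaign, and it blocks the spurious path from campaign to outcome. Adjusting for it (i.e., using the within-engagement tier rates) gives the causal effect.
Within each level — warm: 42.1% vs 69.0%; cold: 5.0% vs 18.5% — Campaign U is higher every time.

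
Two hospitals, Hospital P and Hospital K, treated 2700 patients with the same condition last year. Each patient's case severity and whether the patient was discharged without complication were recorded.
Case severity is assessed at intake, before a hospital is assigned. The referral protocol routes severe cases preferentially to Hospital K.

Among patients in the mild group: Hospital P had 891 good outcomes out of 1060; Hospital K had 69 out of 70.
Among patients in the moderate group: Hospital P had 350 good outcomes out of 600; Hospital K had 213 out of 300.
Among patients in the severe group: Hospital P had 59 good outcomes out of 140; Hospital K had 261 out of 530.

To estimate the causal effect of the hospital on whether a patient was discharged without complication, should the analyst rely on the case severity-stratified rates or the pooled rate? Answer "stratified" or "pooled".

The case severity-specific comparison favours Hospital K throughout, but the pooled figures favour Hospital P. The question is whether to condition on case severity.
Since case severity is a pre-existing factor (not a product of the hospital) and it affects the outcome on its own, it is a confounder. The stratified rates, not the pooled rate, identify the causal effect.
Within each level — mild: 84.1% vs 98.6%; moderate: 58.3% vs 71.0%; severe: 42.1% vs 49.2% — Hospital K is higher every time.

stratified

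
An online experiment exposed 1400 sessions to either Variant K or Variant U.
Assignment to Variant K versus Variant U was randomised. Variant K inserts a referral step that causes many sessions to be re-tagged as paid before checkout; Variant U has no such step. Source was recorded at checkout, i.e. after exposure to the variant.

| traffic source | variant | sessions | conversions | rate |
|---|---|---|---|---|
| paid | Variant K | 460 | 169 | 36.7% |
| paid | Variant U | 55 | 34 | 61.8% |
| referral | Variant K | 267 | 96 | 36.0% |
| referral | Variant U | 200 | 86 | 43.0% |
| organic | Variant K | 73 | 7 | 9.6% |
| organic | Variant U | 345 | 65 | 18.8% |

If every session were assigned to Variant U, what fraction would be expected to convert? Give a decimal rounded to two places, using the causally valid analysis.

0.31

Traffic source is recorded after the variant and is itself shifted by it — it sits on the causal path from variant to outcome. Conditioning on a mediator would strip out part of the effect we want; the pooled comparison gives the total causal effect.
So P(outcome | do(Variant U)) is just the pooled rate for Variant U: 185/600 = 0.308.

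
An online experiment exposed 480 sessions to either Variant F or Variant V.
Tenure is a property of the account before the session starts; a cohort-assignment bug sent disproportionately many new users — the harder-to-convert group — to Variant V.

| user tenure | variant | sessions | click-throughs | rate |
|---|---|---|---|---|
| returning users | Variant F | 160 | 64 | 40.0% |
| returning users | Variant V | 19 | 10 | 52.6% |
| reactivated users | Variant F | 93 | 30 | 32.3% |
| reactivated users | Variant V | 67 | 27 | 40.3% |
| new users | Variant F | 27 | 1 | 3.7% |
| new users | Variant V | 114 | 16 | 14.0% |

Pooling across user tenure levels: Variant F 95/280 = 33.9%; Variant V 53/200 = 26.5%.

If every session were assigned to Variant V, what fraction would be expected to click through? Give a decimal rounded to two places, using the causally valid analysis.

Nothing the variant does changes user tenure; the imbalance is an allocation artefact. With user tenure also predicting the outcome, the pooled figure is confounded, and the within-stratum comparison is the causal one.
Standardising Variant V to the population user tenure mix: 0.373·10/19 + 0.333·27/67 + 0.294·16/114 = 0.372.

0.37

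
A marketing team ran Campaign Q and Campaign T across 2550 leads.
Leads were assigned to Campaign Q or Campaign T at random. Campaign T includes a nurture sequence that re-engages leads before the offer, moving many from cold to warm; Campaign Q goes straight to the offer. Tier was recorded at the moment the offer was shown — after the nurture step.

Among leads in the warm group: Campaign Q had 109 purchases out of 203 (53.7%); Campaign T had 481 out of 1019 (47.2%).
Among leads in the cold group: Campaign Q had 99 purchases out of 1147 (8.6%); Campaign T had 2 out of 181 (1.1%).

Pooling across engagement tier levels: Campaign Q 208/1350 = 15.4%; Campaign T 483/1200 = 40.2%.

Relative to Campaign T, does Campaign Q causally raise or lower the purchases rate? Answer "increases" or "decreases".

Within every engagement tier level Campaign Q has the higher rate, yet pooled Campaign T does — Simpson's reversal.
Engagement tier is recorded after the campaign and is itself shifted by it — it sits on the causal path from campaign to outcome. Conditioning on a mediator would strip out part of the effect we want; the pooled comparison gives the total causal effect.
Pooled: Campaign Q 15.4% vs Campaign T 40.2%; Campaign T is higher overall.

decreases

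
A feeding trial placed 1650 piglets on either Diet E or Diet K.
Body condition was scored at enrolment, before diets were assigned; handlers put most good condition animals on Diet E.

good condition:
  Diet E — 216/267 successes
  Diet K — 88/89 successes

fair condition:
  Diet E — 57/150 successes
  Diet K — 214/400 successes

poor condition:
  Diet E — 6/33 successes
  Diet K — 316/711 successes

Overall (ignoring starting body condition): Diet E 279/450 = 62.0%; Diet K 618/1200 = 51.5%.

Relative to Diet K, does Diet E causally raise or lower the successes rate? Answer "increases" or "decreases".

Starting body condition satisfies the back-door criterion: it is not a descendant of the diet, and it blocks the spurious path from diet to outcome. Adjusting for it (i.e., using the within-starting body condition rates) gives the causal effect.
Within each level — good condition: 80.9% vs 98.9%; fair condition: 38.0% vs 53.5%; poor condition: 18.2% vs 44.4% — Diet K is higher every time.

decreases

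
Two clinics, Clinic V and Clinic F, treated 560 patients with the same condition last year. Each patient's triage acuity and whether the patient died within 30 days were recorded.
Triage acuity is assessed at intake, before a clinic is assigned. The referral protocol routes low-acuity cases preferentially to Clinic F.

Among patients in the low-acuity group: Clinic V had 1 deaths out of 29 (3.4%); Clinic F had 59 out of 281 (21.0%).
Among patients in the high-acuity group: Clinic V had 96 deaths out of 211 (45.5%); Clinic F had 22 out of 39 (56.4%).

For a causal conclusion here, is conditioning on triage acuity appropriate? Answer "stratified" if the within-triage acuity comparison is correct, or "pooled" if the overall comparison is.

Within every triage acuity level Clinic V has the lower rate, yet pooled Clinic F does — Simpson's reversal.
The imbalance in triage acuity arose from how patients were allocated, not from anything the clinic did; and triage acuity independently affects the outcome. The pooled gap is confounded — condition on triage acuity.
Within each level — low-acuity: 3.4% vs 21.0%; high-acuity: 45.5% vs 56.4% — Clinic V is lower every time.

stratified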